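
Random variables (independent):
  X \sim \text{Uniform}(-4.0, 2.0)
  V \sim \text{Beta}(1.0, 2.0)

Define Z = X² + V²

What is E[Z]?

E[Z] = E[X²] + E[V²]
E[X²] = Var(X) + E[X]² = 3 + 1 = 4
E[V²] = Var(V) + E[V]² = 0.055555556 + 0.11111111 = 0.16666667
E[Z] = 4 + 0.16666667 = 4.1666667

4.1666667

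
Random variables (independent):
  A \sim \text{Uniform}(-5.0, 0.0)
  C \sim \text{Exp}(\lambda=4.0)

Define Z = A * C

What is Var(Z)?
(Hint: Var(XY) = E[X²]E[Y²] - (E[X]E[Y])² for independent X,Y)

Var(XY) = E[X²]E[Y²] - (E[X]E[Y])²
E[A] = -2.5, Var(A) = 2.0833333
E[C] = 0.25, Var(C) = 0.0625
E[A²] = 2.0833333 + (-2.5)² = 8.3333333
E[C²] = 0.0625 + 0.25² = 0.125
Var(Z) = 8.3333333*0.125 - (-2.5*0.25)²
= 1.0416667 - 0.390625 = 0.65104167

0.65104167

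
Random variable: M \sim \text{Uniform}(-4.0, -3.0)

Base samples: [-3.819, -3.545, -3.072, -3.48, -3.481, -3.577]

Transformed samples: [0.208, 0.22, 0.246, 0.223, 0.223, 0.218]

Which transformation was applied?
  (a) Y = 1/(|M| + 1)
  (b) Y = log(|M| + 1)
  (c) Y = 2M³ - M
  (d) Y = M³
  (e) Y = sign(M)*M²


Checking option (a) Y = 1/(|M| + 1):
  M = -3.819 -> Y = 0.208 ✓
  M = -3.545 -> Y = 0.22 ✓
  M = -3.072 -> Y = 0.246 ✓
All samples match this transformation.

(a) 1/(|M| + 1)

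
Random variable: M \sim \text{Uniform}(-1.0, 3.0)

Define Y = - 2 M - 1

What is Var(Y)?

For Y = aM + b: Var(Y) = a² * Var(M)
Var(M) = (3 + 1)^2/12 = 1.3333333
Var(Y) = (-2)² * 1.3333333 = 4 * 1.3333333 = 5.3333333

5.3333333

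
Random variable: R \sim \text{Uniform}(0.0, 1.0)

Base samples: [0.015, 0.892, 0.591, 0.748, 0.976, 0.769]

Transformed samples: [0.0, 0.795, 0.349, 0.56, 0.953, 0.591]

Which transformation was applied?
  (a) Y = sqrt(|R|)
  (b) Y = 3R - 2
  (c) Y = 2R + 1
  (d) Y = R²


Checking option (d) Y = R²:
  R = 0.015 -> Y = 0.0 ✓
  R = 0.892 -> Y = 0.795 ✓
  R = 0.591 -> Y = 0.349 ✓
All samples match this transformation.

(d) R²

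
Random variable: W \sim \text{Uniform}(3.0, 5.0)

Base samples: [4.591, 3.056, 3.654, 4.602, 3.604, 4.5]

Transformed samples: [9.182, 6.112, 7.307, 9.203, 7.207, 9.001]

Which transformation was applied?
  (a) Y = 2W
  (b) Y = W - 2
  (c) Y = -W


Checking option (a) Y = 2W:
  W = 4.591 -> Y = 9.182 ✓
  W = 3.056 -> Y = 6.112 ✓
  W = 3.654 -> Y = 7.307 ✓
All samples match this transformation.

(a) 2W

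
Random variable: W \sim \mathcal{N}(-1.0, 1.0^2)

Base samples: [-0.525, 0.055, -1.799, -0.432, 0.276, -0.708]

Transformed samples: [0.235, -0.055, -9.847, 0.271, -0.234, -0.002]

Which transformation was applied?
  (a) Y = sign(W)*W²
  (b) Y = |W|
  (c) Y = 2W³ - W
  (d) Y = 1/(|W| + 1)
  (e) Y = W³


Checking option (c) Y = 2W³ - W:
  W = -0.525 -> Y = 0.235 ✓
  W = 0.055 -> Y = -0.055 ✓
  W = -1.799 -> Y = -9.847 ✓
All samples match this transformation.

(c) 2W³ - W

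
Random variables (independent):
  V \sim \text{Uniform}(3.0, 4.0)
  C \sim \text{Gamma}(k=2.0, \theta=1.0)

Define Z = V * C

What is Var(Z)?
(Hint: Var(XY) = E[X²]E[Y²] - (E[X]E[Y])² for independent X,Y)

Var(XY) = E[X²]E[Y²] - (E[X]E[Y])²
E[V] = 3.5, Var(V) = 0.083333333
E[C] = 2, Var(C) = 2
E[V²] = 0.083333333 + 3.5² = 12.333333
E[C²] = 2 + 2² = 6
Var(Z) = 12.333333*6 - (3.5*2)²
= 74 - 49 = 25

25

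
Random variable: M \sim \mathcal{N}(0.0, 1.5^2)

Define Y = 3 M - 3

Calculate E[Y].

For Y = 3M - 3:
E[Y] = 3 * E[M] - 3
E[M] = 0.0 = 0
E[Y] = 3 * 0 - 3 = -3

-3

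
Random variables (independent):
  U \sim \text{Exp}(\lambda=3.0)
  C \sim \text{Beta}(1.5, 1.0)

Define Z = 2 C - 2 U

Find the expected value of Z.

E[Z] = -2*E[U] + 2*E[C]
E[U] = 0.33333333
E[C] = 0.6
E[Z] = -2*0.33333333 + 2*0.6 = 0.53333333

0.53333333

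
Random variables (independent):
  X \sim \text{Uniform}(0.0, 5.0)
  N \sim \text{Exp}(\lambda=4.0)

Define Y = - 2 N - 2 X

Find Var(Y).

For independent RVs: Var(aX + bY) = a²Var(X) + b²Var(Y)
Var(X) = 2.0833333
Var(N) = 0.0625
Var(Y) = (-2)²*2.0833333 + (-2)²*0.0625
= 4*2.0833333 + 4*0.0625 = 8.5833333

8.5833333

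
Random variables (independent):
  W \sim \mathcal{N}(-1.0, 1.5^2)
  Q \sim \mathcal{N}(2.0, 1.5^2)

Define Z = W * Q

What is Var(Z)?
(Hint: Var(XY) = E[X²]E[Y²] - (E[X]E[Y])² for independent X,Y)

Var(XY) = E[X²]E[Y²] - (E[X]E[Y])²
E[W] = -1, Var(W) = 2.25
E[Q] = 2, Var(Q) = 2.25
E[W²] = 2.25 + (-1)² = 3.25
E[Q²] = 2.25 + 2² = 6.25
Var(Z) = 3.25*6.25 - (-1*2)²
= 20.3125 - 4 = 16.3125

16.3125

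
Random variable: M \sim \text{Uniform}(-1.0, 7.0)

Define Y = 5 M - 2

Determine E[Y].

For Y = 5M - 2:
E[Y] = 5 * E[M] - 2
E[M] = (-1 + 7)/2 = 3
E[Y] = 5 * 3 - 2 = 13

13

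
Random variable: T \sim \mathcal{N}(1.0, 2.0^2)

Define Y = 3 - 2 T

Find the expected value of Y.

For Y = -2T + 3:
E[Y] = -2 * E[T] + 3
E[T] = 1.0 = 1
E[Y] = -2 * 1 + 3 = 1

1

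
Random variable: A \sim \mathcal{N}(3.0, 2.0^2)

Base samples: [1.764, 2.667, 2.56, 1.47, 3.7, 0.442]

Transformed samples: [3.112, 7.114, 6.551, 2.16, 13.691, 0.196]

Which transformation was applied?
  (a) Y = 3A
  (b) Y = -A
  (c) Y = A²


Checking option (c) Y = A²:
  A = 1.764 -> Y = 3.112 ✓
  A = 2.667 -> Y = 7.114 ✓
  A = 2.56 -> Y = 6.551 ✓
All samples match this transformation.

(c) A²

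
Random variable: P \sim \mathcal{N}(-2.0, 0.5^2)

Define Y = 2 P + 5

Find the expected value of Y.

For Y = 2P + 5:
E[Y] = 2 * E[P] + 5
E[P] = -2.0 = -2
E[Y] = 2 * (-2) + 5 = 1

1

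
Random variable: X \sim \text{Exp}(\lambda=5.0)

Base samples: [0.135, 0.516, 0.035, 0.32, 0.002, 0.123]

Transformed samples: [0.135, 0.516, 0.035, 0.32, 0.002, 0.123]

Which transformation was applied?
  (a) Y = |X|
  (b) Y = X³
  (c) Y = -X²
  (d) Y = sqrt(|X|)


Checking option (a) Y = |X|:
  X = 0.135 -> Y = 0.135 ✓
  X = 0.516 -> Y = 0.516 ✓
  X = 0.035 -> Y = 0.035 ✓
All samples match this transformation.

(a) |X|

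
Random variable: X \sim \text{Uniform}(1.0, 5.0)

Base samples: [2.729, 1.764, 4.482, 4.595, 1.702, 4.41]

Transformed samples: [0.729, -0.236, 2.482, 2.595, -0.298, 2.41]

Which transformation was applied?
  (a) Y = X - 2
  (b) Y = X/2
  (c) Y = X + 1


Checking option (a) Y = X - 2:
  X = 2.729 -> Y = 0.729 ✓
  X = 1.764 -> Y = -0.236 ✓
  X = 4.482 -> Y = 2.482 ✓
All samples match this transformation.

(a) X - 2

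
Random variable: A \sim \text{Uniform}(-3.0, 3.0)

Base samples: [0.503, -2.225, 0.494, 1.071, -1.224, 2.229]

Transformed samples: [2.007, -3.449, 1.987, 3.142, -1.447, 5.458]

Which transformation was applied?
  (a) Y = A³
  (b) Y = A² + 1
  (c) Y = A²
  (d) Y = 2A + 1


Checking option (d) Y = 2A + 1:
  A = 0.503 -> Y = 2.007 ✓
  A = -2.225 -> Y = -3.449 ✓
  A = 0.494 -> Y = 1.987 ✓
All samples match this transformation.

(d) 2A + 1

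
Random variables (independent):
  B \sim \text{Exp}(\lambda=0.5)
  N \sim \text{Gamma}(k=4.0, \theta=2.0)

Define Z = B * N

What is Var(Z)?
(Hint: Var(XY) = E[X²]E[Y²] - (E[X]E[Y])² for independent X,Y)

Var(XY) = E[X²]E[Y²] - (E[X]E[Y])²
E[B] = 2, Var(B) = 4
E[N] = 8, Var(N) = 16
E[B²] = 4 + 2² = 8
E[N²] = 16 + 8² = 80
Var(Z) = 8*80 - (2*8)²
= 640 - 256 = 384

384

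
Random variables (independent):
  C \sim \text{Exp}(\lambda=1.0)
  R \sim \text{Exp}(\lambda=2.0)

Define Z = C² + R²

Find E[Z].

E[Z] = E[C²] + E[R²]
E[C²] = Var(C) + E[C]² = 1 + 1 = 2
E[R²] = Var(R) + E[R]² = 0.25 + 0.25 = 0.5
E[Z] = 2 + 0.5 = 2.5

2.5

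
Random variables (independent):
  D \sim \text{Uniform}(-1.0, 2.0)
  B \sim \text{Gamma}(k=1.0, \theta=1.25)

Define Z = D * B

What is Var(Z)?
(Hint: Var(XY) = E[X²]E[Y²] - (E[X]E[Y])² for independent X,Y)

Var(XY) = E[X²]E[Y²] - (E[X]E[Y])²
E[D] = 0.5, Var(D) = 0.75
E[B] = 1.25, Var(B) = 1.5625
E[D²] = 0.75 + 0.5² = 1
E[B²] = 1.5625 + 1.25² = 3.125
Var(Z) = 1*3.125 - (0.5*1.25)²
= 3.125 - 0.390625 = 2.734375

2.734375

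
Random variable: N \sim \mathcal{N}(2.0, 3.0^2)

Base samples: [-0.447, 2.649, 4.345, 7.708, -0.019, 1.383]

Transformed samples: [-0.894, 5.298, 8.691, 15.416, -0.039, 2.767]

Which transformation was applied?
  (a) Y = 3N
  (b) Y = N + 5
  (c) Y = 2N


Checking option (c) Y = 2N:
  N = -0.447 -> Y = -0.894 ✓
  N = 2.649 -> Y = 5.298 ✓
  N = 4.345 -> Y = 8.691 ✓
All samples match this transformation.

(c) 2N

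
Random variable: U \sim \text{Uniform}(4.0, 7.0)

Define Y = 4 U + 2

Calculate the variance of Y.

For Y = aU + b: Var(Y) = a² * Var(U)
Var(U) = (7 - 4)^2/12 = 0.75
Var(Y) = 4² * 0.75 = 16 * 0.75 = 12

12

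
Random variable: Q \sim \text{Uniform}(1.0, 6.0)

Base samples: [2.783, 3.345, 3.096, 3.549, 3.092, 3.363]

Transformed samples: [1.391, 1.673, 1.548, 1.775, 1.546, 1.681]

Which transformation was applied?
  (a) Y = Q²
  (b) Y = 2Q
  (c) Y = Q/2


Checking option (c) Y = Q/2:
  Q = 2.783 -> Y = 1.391 ✓
  Q = 3.345 -> Y = 1.673 ✓
  Q = 3.096 -> Y = 1.548 ✓
All samples match this transformation.

(c) Q/2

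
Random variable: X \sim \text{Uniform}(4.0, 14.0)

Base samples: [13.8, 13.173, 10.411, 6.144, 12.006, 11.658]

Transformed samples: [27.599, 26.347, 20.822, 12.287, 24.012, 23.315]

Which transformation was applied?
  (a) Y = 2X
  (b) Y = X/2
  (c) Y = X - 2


Checking option (a) Y = 2X:
  X = 13.8 -> Y = 27.599 ✓
  X = 13.173 -> Y = 26.347 ✓
  X = 10.411 -> Y = 20.822 ✓
All samples match this transformation.

(a) 2X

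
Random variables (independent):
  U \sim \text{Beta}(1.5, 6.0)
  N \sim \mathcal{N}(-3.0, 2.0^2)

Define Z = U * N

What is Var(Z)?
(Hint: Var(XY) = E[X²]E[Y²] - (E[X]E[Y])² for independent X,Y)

Var(XY) = E[X²]E[Y²] - (E[X]E[Y])²
E[U] = 0.2, Var(U) = 0.018823529
E[N] = -3, Var(N) = 4
E[U²] = 0.018823529 + 0.2² = 0.058823529
E[N²] = 4 + (-3)² = 13
Var(Z) = 0.058823529*13 - (0.2*(-3))²
= 0.76470588 - 0.36 = 0.40470588

0.40470588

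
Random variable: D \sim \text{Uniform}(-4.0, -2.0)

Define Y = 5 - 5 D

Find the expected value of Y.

For Y = -5D + 5:
E[Y] = -5 * E[D] + 5
E[D] = (-4 - 2)/2 = -3
E[Y] = -5 * (-3) + 5 = 20

20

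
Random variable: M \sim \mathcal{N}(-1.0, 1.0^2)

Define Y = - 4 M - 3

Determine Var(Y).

For Y = aM + b: Var(Y) = a² * Var(M)
Var(M) = 1.0^2 = 1
Var(Y) = (-4)² * 1 = 16 * 1 = 16

16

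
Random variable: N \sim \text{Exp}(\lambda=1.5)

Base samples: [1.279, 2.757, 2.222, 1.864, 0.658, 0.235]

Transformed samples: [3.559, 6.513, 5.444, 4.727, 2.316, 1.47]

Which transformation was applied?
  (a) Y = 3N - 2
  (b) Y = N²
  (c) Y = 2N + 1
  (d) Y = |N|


Checking option (c) Y = 2N + 1:
  N = 1.279 -> Y = 3.559 ✓
  N = 2.757 -> Y = 6.513 ✓
  N = 2.222 -> Y = 5.444 ✓
All samples match this transformation.

(c) 2N + 1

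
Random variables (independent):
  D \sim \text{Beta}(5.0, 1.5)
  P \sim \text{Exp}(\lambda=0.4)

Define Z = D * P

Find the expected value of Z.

For independent RVs: E[XY] = E[X]*E[Y]
E[D] = 0.76923077
E[P] = 2.5
E[Z] = 0.76923077 * 2.5 = 1.9230769

1.9230769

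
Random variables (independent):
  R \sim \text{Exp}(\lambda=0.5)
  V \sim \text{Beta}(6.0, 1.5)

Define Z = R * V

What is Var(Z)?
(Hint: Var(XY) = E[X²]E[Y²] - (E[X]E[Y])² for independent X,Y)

Var(XY) = E[X²]E[Y²] - (E[X]E[Y])²
E[R] = 2, Var(R) = 4
E[V] = 0.8, Var(V) = 0.018823529
E[R²] = 4 + 2² = 8
E[V²] = 0.018823529 + 0.8² = 0.65882353
Var(Z) = 8*0.65882353 - (2*0.8)²
= 5.2705882 - 2.56 = 2.7105882

2.7105882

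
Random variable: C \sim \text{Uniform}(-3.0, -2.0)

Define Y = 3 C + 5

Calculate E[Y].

For Y = 3C + 5:
E[Y] = 3 * E[C] + 5
E[C] = (-3 - 2)/2 = -2.5
E[Y] = 3 * (-2.5) + 5 = -2.5

-2.5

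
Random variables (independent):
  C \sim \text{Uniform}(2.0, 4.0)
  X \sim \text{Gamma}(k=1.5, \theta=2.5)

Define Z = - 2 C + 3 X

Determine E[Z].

E[Z] = -2*E[C] + 3*E[X]
E[C] = 3
E[X] = 3.75
E[Z] = -2*3 + 3*3.75 = 5.25

5.25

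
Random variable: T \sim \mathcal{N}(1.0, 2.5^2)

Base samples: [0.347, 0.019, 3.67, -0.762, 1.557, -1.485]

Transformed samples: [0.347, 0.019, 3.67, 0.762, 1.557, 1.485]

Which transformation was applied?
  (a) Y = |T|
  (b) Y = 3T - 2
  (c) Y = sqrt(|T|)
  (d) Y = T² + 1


Checking option (a) Y = |T|:
  T = 0.347 -> Y = 0.347 ✓
  T = 0.019 -> Y = 0.019 ✓
  T = 3.67 -> Y = 3.67 ✓
All samples match this transformation.

(a) |T|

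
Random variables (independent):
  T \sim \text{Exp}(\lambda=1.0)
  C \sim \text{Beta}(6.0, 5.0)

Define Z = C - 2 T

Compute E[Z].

E[Z] = -2*E[T] + 1*E[C]
E[T] = 1
E[C] = 0.54545455
E[Z] = -2*1 + 1*0.54545455 = -1.4545455

-1.4545455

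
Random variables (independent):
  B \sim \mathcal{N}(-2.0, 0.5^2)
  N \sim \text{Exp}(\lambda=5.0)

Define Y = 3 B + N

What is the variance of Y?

For independent RVs: Var(aX + bY) = a²Var(X) + b²Var(Y)
Var(B) = 0.25
Var(N) = 0.04
Var(Y) = 3²*0.25 + 1²*0.04
= 9*0.25 + 1*0.04 = 2.29

2.29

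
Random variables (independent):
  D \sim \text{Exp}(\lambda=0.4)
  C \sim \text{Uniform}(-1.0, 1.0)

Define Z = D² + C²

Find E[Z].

E[Z] = E[D²] + E[C²]
E[D²] = Var(D) + E[D]² = 6.25 + 6.25 = 12.5
E[C²] = Var(C) + E[C]² = 0.33333333 + 0 = 0.33333333
E[Z] = 12.5 + 0.33333333 = 12.833333

12.833333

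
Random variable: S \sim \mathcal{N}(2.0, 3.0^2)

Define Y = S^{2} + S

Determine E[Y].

E[Y] = 1*E[S²] + 1*E[S]
E[S] = 2
E[S²] = Var(S) + (E[S])² = 9 + 4 = 13
E[Y] = 1*13 + 1*2 = 15

15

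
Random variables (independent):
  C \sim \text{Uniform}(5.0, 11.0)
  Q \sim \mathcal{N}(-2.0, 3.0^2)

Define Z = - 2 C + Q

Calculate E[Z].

E[Z] = -2*E[C] + 1*E[Q]
E[C] = 8
E[Q] = -2
E[Z] = -2*8 + 1*(-2) = -18

-18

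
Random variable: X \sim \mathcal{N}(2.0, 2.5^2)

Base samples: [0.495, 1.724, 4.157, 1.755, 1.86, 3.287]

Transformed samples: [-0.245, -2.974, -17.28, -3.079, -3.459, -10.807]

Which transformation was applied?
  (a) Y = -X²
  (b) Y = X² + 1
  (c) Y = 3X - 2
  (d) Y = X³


Checking option (a) Y = -X²:
  X = 0.495 -> Y = -0.245 ✓
  X = 1.724 -> Y = -2.974 ✓
  X = 4.157 -> Y = -17.28 ✓
All samples match this transformation.

(a) -X²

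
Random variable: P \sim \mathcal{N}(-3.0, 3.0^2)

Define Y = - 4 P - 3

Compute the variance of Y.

For Y = aP + b: Var(Y) = a² * Var(P)
Var(P) = 3.0^2 = 9
Var(Y) = (-4)² * 9 = 16 * 9 = 144

144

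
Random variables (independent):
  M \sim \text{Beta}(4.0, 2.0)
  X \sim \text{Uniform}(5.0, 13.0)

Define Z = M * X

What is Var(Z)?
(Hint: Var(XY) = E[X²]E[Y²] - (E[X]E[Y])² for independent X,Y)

Var(XY) = E[X²]E[Y²] - (E[X]E[Y])²
E[M] = 0.66666667, Var(M) = 0.031746032
E[X] = 9, Var(X) = 5.3333333
E[M²] = 0.031746032 + 0.66666667² = 0.47619048
E[X²] = 5.3333333 + 9² = 86.333333
Var(Z) = 0.47619048*86.333333 - (0.66666667*9)²
= 41.111111 - 36 = 5.1111111

5.1111111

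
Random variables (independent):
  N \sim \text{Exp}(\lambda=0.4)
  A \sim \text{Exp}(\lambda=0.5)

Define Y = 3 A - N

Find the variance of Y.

For independent RVs: Var(aX + bY) = a²Var(X) + b²Var(Y)
Var(N) = 6.25
Var(A) = 4
Var(Y) = (-1)²*6.25 + 3²*4
= 1*6.25 + 9*4 = 42.25

42.25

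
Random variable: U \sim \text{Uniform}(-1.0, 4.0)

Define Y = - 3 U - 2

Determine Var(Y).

For Y = aU + b: Var(Y) = a² * Var(U)
Var(U) = (4 + 1)^2/12 = 2.0833333
Var(Y) = (-3)² * 2.0833333 = 9 * 2.0833333 = 18.75

18.75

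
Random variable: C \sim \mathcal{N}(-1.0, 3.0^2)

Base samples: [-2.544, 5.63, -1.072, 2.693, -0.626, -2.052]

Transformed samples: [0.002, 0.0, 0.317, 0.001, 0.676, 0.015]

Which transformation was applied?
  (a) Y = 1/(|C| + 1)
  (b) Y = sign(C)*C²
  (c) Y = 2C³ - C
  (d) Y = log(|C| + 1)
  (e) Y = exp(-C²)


Checking option (e) Y = exp(-C²):
  C = -2.544 -> Y = 0.002 ✓
  C = 5.63 -> Y = 0.0 ✓
  C = -1.072 -> Y = 0.317 ✓
All samples match this transformation.

(e) exp(-C²)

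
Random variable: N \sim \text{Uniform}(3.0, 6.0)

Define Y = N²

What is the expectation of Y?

Using E[X²] = Var(X) + (E[X])²:
E[N] = 4.5
Var(N) = (6 - 3)^2/12 = 0.75
E[N²] = 0.75 + 4.5² = 0.75 + 20.25 = 21

21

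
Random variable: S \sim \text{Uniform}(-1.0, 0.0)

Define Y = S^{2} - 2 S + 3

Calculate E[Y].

E[Y] = 1*E[S²] - 2*E[S] + 3
E[S] = -0.5
E[S²] = Var(S) + (E[S])² = 0.083333333 + 0.25 = 0.33333333
E[Y] = 1*0.33333333 - 2*(-0.5) + 3 = 4.3333333

4.3333333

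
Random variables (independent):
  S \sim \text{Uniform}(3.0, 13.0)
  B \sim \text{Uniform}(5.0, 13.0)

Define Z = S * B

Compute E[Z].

For independent RVs: E[XY] = E[X]*E[Y]
E[S] = 8
E[B] = 9
E[Z] = 8 * 9 = 72

72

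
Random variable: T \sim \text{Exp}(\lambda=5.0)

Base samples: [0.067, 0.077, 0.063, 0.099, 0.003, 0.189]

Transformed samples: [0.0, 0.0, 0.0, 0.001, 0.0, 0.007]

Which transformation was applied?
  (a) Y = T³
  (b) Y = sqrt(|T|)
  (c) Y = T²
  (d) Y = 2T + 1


Checking option (a) Y = T³:
  T = 0.067 -> Y = 0.0 ✓
  T = 0.077 -> Y = 0.0 ✓
  T = 0.063 -> Y = 0.0 ✓
All samples match this transformation.

(a) T³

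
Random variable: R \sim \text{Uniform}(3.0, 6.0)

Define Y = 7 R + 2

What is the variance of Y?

For Y = aR + b: Var(Y) = a² * Var(R)
Var(R) = (6 - 3)^2/12 = 0.75
Var(Y) = 7² * 0.75 = 49 * 0.75 = 36.75

36.75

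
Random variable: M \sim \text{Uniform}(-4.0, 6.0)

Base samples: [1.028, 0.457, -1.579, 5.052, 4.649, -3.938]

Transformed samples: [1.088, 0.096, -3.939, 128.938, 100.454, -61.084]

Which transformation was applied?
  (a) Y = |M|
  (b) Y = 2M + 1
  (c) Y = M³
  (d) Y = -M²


Checking option (c) Y = M³:
  M = 1.028 -> Y = 1.088 ✓
  M = 0.457 -> Y = 0.096 ✓
  M = -1.579 -> Y = -3.939 ✓
All samples match this transformation.

(c) M³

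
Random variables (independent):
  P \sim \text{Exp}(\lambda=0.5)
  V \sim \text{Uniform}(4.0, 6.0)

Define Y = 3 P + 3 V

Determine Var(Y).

For independent RVs: Var(aX + bY) = a²Var(X) + b²Var(Y)
Var(P) = 4
Var(V) = 0.33333333
Var(Y) = 3²*4 + 3²*0.33333333
= 9*4 + 9*0.33333333 = 39

39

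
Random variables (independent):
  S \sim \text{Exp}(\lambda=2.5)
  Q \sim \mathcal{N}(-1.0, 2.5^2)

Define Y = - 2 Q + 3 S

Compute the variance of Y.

For independent RVs: Var(aX + bY) = a²Var(X) + b²Var(Y)
Var(S) = 0.16
Var(Q) = 6.25
Var(Y) = 3²*0.16 + (-2)²*6.25
= 9*0.16 + 4*6.25 = 26.44

26.44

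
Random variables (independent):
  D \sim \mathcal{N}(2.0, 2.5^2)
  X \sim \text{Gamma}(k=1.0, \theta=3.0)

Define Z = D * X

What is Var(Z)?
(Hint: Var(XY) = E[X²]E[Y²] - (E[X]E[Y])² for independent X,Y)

Var(XY) = E[X²]E[Y²] - (E[X]E[Y])²
E[D] = 2, Var(D) = 6.25
E[X] = 3, Var(X) = 9
E[D²] = 6.25 + 2² = 10.25
E[X²] = 9 + 3² = 18
Var(Z) = 10.25*18 - (2*3)²
= 184.5 - 36 = 148.5

148.5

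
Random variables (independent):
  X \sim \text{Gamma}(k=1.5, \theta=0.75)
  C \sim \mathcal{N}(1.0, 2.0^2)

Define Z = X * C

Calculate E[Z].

For independent RVs: E[XY] = E[X]*E[Y]
E[X] = 1.125
E[C] = 1
E[Z] = 1.125 * 1 = 1.125

1.125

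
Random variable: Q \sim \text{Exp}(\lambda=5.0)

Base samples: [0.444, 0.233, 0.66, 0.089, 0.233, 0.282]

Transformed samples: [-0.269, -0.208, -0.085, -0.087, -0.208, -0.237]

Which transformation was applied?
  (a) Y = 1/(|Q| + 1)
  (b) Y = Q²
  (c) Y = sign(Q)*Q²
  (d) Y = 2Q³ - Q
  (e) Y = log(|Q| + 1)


Checking option (d) Y = 2Q³ - Q:
  Q = 0.444 -> Y = -0.269 ✓
  Q = 0.233 -> Y = -0.208 ✓
  Q = 0.66 -> Y = -0.085 ✓
All samples match this transformation.

(d) 2Q³ - Q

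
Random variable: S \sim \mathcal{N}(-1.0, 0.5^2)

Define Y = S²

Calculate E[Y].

Using E[X²] = Var(X) + (E[X])²:
E[S] = -1
Var(S) = 0.5^2 = 0.25
E[S²] = 0.25 + (-1)² = 0.25 + 1 = 1.25

1.25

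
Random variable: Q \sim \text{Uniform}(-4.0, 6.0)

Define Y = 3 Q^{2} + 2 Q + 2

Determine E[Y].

E[Y] = 3*E[Q²] + 2*E[Q] + 2
E[Q] = 1
E[Q²] = Var(Q) + (E[Q])² = 8.3333333 + 1 = 9.3333333
E[Y] = 3*9.3333333 + 2*1 + 2 = 32

32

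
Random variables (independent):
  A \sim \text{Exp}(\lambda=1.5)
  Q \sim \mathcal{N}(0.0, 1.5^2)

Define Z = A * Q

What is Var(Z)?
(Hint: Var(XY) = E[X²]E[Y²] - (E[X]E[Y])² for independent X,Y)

Var(XY) = E[X²]E[Y²] - (E[X]E[Y])²
E[A] = 0.66666667, Var(A) = 0.44444444
E[Q] = 0, Var(Q) = 2.25
E[A²] = 0.44444444 + 0.66666667² = 0.88888889
E[Q²] = 2.25 + 0² = 2.25
Var(Z) = 0.88888889*2.25 - (0.66666667*0)²
= 2 - 0 = 2

2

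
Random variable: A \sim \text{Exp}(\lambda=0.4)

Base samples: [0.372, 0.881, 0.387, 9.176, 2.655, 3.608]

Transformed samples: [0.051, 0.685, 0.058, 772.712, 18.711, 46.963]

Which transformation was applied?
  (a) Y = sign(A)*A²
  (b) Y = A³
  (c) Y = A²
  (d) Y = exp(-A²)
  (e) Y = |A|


Checking option (b) Y = A³:
  A = 0.372 -> Y = 0.051 ✓
  A = 0.881 -> Y = 0.685 ✓
  A = 0.387 -> Y = 0.058 ✓
All samples match this transformation.

(b) A³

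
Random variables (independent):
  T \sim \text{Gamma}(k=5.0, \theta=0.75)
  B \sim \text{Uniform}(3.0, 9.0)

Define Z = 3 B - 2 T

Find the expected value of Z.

E[Z] = -2*E[T] + 3*E[B]
E[T] = 3.75
E[B] = 6
E[Z] = -2*3.75 + 3*6 = 10.5

10.5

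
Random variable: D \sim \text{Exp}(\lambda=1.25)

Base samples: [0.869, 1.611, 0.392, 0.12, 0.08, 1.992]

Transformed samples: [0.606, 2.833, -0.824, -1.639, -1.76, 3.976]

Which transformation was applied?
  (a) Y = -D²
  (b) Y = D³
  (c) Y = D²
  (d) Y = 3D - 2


Checking option (d) Y = 3D - 2:
  D = 0.869 -> Y = 0.606 ✓
  D = 1.611 -> Y = 2.833 ✓
  D = 0.392 -> Y = -0.824 ✓
All samples match this transformation.

(d) 3D - 2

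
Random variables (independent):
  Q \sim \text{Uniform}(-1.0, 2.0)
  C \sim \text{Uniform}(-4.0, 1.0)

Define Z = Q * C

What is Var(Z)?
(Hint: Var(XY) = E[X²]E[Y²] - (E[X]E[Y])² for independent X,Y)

Var(XY) = E[X²]E[Y²] - (E[X]E[Y])²
E[Q] = 0.5, Var(Q) = 0.75
E[C] = -1.5, Var(C) = 2.0833333
E[Q²] = 0.75 + 0.5² = 1
E[C²] = 2.0833333 + (-1.5)² = 4.3333333
Var(Z) = 1*4.3333333 - (0.5*(-1.5))²
= 4.3333333 - 0.5625 = 3.7708333

3.7708333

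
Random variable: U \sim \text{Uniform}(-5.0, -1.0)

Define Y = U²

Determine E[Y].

E[U²] = Var(U) + (E[U])² = 1.3333333 + 9 = 10.333333

10.333333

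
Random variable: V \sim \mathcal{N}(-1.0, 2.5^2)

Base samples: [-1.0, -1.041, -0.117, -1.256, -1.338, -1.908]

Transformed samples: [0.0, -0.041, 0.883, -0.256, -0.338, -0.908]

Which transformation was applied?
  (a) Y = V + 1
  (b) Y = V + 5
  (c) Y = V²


Checking option (a) Y = V + 1:
  V = -1.0 -> Y = 0.0 ✓
  V = -1.041 -> Y = -0.041 ✓
  V = -0.117 -> Y = 0.883 ✓
All samples match this transformation.

(a) V + 1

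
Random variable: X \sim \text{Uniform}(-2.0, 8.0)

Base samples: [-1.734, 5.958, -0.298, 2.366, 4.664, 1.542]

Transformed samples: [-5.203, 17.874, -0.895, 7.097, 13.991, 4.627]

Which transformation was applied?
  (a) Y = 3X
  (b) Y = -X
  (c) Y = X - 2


Checking option (a) Y = 3X:
  X = -1.734 -> Y = -5.203 ✓
  X = 5.958 -> Y = 17.874 ✓
  X = -0.298 -> Y = -0.895 ✓
All samples match this transformation.

(a) 3X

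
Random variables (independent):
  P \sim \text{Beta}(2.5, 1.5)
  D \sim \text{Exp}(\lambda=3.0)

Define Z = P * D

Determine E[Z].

For independent RVs: E[XY] = E[X]*E[Y]
E[P] = 0.625
E[D] = 0.33333333
E[Z] = 0.625 * 0.33333333 = 0.20833333

0.20833333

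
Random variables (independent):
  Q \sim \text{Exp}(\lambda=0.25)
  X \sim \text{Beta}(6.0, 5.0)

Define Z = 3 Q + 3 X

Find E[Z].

E[Z] = 3*E[Q] + 3*E[X]
E[Q] = 4
E[X] = 0.54545455
E[Z] = 3*4 + 3*0.54545455 = 13.636364

13.636364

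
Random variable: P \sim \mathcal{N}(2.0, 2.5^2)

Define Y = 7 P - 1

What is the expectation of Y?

For Y = 7P - 1:
E[Y] = 7 * E[P] - 1
E[P] = 2.0 = 2
E[Y] = 7 * 2 - 1 = 13

13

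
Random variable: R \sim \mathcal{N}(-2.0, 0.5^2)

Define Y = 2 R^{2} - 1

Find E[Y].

E[Y] = 2*E[R²] - 1
E[R] = -2
E[R²] = Var(R) + (E[R])² = 0.25 + 4 = 4.25
E[Y] = 2*4.25 - 1 = 7.5

7.5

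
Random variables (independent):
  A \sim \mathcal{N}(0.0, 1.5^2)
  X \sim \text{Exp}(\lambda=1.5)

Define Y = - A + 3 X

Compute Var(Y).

For independent RVs: Var(aX + bY) = a²Var(X) + b²Var(Y)
Var(A) = 2.25
Var(X) = 0.44444444
Var(Y) = (-1)²*2.25 + 3²*0.44444444
= 1*2.25 + 9*0.44444444 = 6.25

6.25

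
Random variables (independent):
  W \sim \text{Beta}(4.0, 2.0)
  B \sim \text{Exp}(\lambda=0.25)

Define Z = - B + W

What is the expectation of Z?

E[Z] = 1*E[W] - 1*E[B]
E[W] = 0.66666667
E[B] = 4
E[Z] = 1*0.66666667 - 1*4 = -3.3333333

-3.3333333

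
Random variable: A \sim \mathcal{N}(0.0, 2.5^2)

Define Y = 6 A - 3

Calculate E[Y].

For Y = 6A - 3:
E[Y] = 6 * E[A] - 3
E[A] = 0.0 = 0
E[Y] = 6 * 0 - 3 = -3

-3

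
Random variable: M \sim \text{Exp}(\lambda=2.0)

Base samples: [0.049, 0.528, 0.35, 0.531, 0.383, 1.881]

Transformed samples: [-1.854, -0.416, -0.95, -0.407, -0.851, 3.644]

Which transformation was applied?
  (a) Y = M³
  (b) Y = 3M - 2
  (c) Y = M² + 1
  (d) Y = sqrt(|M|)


Checking option (b) Y = 3M - 2:
  M = 0.049 -> Y = -1.854 ✓
  M = 0.528 -> Y = -0.416 ✓
  M = 0.35 -> Y = -0.95 ✓
All samples match this transformation.

(b) 3M - 2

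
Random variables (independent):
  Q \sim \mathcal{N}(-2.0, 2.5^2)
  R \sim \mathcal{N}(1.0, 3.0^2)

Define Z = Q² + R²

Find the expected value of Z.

E[Z] = E[Q²] + E[R²]
E[Q²] = Var(Q) + E[Q]² = 6.25 + 4 = 10.25
E[R²] = Var(R) + E[R]² = 9 + 1 = 10
E[Z] = 10.25 + 10 = 20.25

20.25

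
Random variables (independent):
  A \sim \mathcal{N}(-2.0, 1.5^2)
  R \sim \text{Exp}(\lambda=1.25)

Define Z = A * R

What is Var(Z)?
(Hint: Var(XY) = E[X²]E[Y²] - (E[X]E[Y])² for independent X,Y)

Var(XY) = E[X²]E[Y²] - (E[X]E[Y])²
E[A] = -2, Var(A) = 2.25
E[R] = 0.8, Var(R) = 0.64
E[A²] = 2.25 + (-2)² = 6.25
E[R²] = 0.64 + 0.8² = 1.28
Var(Z) = 6.25*1.28 - (-2*0.8)²
= 8 - 2.56 = 5.44

5.44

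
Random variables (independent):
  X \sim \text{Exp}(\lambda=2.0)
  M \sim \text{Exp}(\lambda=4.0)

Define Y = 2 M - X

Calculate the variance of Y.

For independent RVs: Var(aX + bY) = a²Var(X) + b²Var(Y)
Var(X) = 0.25
Var(M) = 0.0625
Var(Y) = (-1)²*0.25 + 2²*0.0625
= 1*0.25 + 4*0.0625 = 0.5

0.5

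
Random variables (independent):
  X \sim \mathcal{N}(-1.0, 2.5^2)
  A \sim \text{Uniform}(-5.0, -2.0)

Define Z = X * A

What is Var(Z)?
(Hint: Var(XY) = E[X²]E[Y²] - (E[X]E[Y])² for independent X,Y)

Var(XY) = E[X²]E[Y²] - (E[X]E[Y])²
E[X] = -1, Var(X) = 6.25
E[A] = -3.5, Var(A) = 0.75
E[X²] = 6.25 + (-1)² = 7.25
E[A²] = 0.75 + (-3.5)² = 13
Var(Z) = 7.25*13 - (-1*(-3.5))²
= 94.25 - 12.25 = 82

82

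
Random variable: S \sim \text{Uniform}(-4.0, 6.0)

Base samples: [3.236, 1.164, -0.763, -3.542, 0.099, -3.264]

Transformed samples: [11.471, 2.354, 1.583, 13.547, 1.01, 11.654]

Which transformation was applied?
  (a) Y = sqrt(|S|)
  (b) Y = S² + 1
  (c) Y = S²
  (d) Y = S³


Checking option (b) Y = S² + 1:
  S = 3.236 -> Y = 11.471 ✓
  S = 1.164 -> Y = 2.354 ✓
  S = -0.763 -> Y = 1.583 ✓
All samples match this transformation.

(b) S² + 1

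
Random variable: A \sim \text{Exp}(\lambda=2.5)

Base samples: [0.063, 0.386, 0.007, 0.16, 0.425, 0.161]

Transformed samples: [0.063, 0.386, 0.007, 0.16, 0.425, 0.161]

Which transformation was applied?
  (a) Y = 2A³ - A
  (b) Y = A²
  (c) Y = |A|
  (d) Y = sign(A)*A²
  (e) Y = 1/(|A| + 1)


Checking option (c) Y = |A|:
  A = 0.063 -> Y = 0.063 ✓
  A = 0.386 -> Y = 0.386 ✓
  A = 0.007 -> Y = 0.007 ✓
All samples match this transformation.

(c) |A|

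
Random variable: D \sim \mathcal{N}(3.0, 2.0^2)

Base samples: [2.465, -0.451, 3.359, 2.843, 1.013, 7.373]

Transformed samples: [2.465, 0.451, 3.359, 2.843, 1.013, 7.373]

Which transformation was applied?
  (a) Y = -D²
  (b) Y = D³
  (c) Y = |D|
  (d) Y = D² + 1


Checking option (c) Y = |D|:
  D = 2.465 -> Y = 2.465 ✓
  D = -0.451 -> Y = 0.451 ✓
  D = 3.359 -> Y = 3.359 ✓
All samples match this transformation.

(c) |D|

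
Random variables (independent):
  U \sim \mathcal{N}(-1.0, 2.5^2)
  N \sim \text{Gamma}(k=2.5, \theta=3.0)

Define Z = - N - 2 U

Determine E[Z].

E[Z] = -2*E[U] - 1*E[N]
E[U] = -1
E[N] = 7.5
E[Z] = -2*(-1) - 1*7.5 = -5.5

-5.5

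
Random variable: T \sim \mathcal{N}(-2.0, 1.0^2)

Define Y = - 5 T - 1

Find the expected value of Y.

For Y = -5T - 1:
E[Y] = -5 * E[T] - 1
E[T] = -2.0 = -2
E[Y] = -5 * (-2) - 1 = 9

9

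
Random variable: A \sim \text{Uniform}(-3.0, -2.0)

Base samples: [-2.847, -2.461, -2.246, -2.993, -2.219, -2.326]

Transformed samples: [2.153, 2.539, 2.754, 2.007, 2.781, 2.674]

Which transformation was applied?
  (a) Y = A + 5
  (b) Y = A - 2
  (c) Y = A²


Checking option (a) Y = A + 5:
  A = -2.847 -> Y = 2.153 ✓
  A = -2.461 -> Y = 2.539 ✓
  A = -2.246 -> Y = 2.754 ✓
All samples match this transformation.

(a) A + 5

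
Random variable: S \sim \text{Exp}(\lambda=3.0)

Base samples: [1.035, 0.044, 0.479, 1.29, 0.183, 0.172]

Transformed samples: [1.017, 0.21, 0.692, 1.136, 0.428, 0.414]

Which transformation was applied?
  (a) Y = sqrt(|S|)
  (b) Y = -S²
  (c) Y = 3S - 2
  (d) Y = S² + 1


Checking option (a) Y = sqrt(|S|):
  S = 1.035 -> Y = 1.017 ✓
  S = 0.044 -> Y = 0.21 ✓
  S = 0.479 -> Y = 0.692 ✓
All samples match this transformation.

(a) sqrt(|S|)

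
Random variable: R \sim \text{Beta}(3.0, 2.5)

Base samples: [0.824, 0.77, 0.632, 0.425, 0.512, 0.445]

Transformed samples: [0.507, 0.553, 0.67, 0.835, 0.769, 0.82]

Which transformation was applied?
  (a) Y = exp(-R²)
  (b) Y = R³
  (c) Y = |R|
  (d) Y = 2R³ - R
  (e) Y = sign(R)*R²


Checking option (a) Y = exp(-R²):
  R = 0.824 -> Y = 0.507 ✓
  R = 0.77 -> Y = 0.553 ✓
  R = 0.632 -> Y = 0.67 ✓
All samples match this transformation.

(a) exp(-R²)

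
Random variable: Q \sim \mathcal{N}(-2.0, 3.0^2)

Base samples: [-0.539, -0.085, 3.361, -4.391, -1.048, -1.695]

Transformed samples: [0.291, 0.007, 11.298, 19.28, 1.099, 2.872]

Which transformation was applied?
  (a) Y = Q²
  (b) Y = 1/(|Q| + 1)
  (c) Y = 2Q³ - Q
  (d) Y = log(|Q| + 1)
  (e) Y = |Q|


Checking option (a) Y = Q²:
  Q = -0.539 -> Y = 0.291 ✓
  Q = -0.085 -> Y = 0.007 ✓
  Q = 3.361 -> Y = 11.298 ✓
All samples match this transformation.

(a) Q²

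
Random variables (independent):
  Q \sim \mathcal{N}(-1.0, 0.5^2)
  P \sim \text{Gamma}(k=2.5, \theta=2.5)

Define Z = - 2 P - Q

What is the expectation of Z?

E[Z] = -1*E[Q] - 2*E[P]
E[Q] = -1
E[P] = 6.25
E[Z] = -1*(-1) - 2*6.25 = -11.5

-11.5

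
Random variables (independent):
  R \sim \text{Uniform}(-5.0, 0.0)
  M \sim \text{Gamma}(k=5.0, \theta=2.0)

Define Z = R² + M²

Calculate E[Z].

E[Z] = E[R²] + E[M²]
E[R²] = Var(R) + E[R]² = 2.0833333 + 6.25 = 8.3333333
E[M²] = Var(M) + E[M]² = 20 + 100 = 120
E[Z] = 8.3333333 + 120 = 128.33333

128.33333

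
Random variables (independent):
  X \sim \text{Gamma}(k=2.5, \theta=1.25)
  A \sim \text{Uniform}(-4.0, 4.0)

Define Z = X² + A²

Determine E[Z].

E[Z] = E[X²] + E[A²]
E[X²] = Var(X) + E[X]² = 3.90625 + 9.765625 = 13.671875
E[A²] = Var(A) + E[A]² = 5.3333333 + 0 = 5.3333333
E[Z] = 13.671875 + 5.3333333 = 19.005208

19.005208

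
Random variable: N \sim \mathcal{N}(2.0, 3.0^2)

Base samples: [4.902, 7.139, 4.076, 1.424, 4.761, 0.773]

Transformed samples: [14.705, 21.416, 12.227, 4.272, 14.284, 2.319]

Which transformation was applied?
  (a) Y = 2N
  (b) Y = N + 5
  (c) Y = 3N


Checking option (c) Y = 3N:
  N = 4.902 -> Y = 14.705 ✓
  N = 7.139 -> Y = 21.416 ✓
  N = 4.076 -> Y = 12.227 ✓
All samples match this transformation.

(c) 3N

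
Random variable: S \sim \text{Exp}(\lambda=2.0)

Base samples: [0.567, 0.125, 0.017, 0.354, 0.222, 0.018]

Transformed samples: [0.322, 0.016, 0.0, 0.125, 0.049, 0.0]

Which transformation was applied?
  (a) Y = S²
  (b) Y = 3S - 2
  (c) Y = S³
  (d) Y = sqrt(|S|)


Checking option (a) Y = S²:
  S = 0.567 -> Y = 0.322 ✓
  S = 0.125 -> Y = 0.016 ✓
  S = 0.017 -> Y = 0.0 ✓
All samples match this transformation.

(a) S²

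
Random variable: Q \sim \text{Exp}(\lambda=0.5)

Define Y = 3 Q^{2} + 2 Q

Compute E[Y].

E[Y] = 3*E[Q²] + 2*E[Q]
E[Q] = 2
E[Q²] = Var(Q) + (E[Q])² = 4 + 4 = 8
E[Y] = 3*8 + 2*2 = 28

28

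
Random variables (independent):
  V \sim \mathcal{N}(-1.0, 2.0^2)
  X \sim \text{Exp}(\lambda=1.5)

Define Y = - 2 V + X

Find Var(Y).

For independent RVs: Var(aX + bY) = a²Var(X) + b²Var(Y)
Var(V) = 4
Var(X) = 0.44444444
Var(Y) = (-2)²*4 + 1²*0.44444444
= 4*4 + 1*0.44444444 = 16.444444

16.444444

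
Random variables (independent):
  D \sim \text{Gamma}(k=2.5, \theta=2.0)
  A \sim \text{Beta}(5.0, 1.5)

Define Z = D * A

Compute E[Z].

For independent RVs: E[XY] = E[X]*E[Y]
E[D] = 5
E[A] = 0.76923077
E[Z] = 5 * 0.76923077 = 3.8461538

3.8461538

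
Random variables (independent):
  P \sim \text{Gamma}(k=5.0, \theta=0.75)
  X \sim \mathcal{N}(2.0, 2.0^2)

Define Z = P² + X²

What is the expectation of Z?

E[Z] = E[P²] + E[X²]
E[P²] = Var(P) + E[P]² = 2.8125 + 14.0625 = 16.875
E[X²] = Var(X) + E[X]² = 4 + 4 = 8
E[Z] = 16.875 + 8 = 24.875

24.875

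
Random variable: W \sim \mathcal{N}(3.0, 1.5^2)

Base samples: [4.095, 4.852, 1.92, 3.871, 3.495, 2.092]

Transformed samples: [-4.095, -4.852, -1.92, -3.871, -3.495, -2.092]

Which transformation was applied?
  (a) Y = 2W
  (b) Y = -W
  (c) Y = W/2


Checking option (b) Y = -W:
  W = 4.095 -> Y = -4.095 ✓
  W = 4.852 -> Y = -4.852 ✓
  W = 1.92 -> Y = -1.92 ✓
All samples match this transformation.

(b) -W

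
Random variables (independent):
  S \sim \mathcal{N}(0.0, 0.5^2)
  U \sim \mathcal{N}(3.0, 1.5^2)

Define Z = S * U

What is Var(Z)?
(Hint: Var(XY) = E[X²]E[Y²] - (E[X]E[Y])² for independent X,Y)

Var(XY) = E[X²]E[Y²] - (E[X]E[Y])²
E[S] = 0, Var(S) = 0.25
E[U] = 3, Var(U) = 2.25
E[S²] = 0.25 + 0² = 0.25
E[U²] = 2.25 + 3² = 11.25
Var(Z) = 0.25*11.25 - (0*3)²
= 2.8125 - 0 = 2.8125

2.8125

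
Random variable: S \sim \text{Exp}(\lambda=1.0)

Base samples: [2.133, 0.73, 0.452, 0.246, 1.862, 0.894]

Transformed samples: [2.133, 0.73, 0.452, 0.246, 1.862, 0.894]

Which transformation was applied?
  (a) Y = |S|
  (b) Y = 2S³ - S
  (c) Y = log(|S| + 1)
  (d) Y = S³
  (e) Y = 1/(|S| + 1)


Checking option (a) Y = |S|:
  S = 2.133 -> Y = 2.133 ✓
  S = 0.73 -> Y = 0.73 ✓
  S = 0.452 -> Y = 0.452 ✓
All samples match this transformation.

(a) |S|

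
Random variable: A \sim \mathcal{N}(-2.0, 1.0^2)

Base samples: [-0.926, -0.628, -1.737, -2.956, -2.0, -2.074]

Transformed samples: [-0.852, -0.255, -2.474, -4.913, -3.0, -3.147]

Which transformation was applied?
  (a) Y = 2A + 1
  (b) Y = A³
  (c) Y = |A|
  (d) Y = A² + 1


Checking option (a) Y = 2A + 1:
  A = -0.926 -> Y = -0.852 ✓
  A = -0.628 -> Y = -0.255 ✓
  A = -1.737 -> Y = -2.474 ✓
All samples match this transformation.

(a) 2A + 1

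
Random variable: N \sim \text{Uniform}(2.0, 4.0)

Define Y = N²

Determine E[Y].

E[N²] = Var(N) + (E[N])² = 0.33333333 + 9 = 9.3333333

9.3333333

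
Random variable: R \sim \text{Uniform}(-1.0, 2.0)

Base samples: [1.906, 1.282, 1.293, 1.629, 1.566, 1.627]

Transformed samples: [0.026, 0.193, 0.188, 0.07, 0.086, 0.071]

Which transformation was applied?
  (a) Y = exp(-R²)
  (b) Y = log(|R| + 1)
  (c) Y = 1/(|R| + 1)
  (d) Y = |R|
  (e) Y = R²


Checking option (a) Y = exp(-R²):
  R = 1.906 -> Y = 0.026 ✓
  R = 1.282 -> Y = 0.193 ✓
  R = 1.293 -> Y = 0.188 ✓
All samples match this transformation.

(a) exp(-R²)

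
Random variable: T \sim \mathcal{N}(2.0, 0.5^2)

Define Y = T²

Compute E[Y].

Using E[X²] = Var(X) + (E[X])²:
E[T] = 2
Var(T) = 0.5^2 = 0.25
E[T²] = 0.25 + 2² = 0.25 + 4 = 4.25

4.25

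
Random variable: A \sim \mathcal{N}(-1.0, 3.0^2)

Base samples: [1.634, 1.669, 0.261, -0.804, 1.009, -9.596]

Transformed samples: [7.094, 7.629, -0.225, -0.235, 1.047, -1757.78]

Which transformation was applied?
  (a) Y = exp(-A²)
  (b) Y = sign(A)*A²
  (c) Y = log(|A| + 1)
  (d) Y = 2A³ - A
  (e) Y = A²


Checking option (d) Y = 2A³ - A:
  A = 1.634 -> Y = 7.094 ✓
  A = 1.669 -> Y = 7.629 ✓
  A = 0.261 -> Y = -0.225 ✓
All samples match this transformation.

(d) 2A³ - A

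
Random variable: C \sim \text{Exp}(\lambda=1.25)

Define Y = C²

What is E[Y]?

Using E[X²] = Var(X) + (E[X])²:
E[C] = 0.8
Var(C) = 1/1.25^2 = 0.64
E[C²] = 0.64 + 0.8² = 0.64 + 0.64 = 1.28

1.28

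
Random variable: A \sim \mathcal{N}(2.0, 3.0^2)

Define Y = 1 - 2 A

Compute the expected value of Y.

For Y = -2A + 1:
E[Y] = -2 * E[A] + 1
E[A] = 2.0 = 2
E[Y] = -2 * 2 + 1 = -3

-3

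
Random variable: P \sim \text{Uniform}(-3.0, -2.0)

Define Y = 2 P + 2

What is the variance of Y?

For Y = aP + b: Var(Y) = a² * Var(P)
Var(P) = (-2 + 3)^2/12 = 0.083333333
Var(Y) = 2² * 0.083333333 = 4 * 0.083333333 = 0.33333333

0.33333333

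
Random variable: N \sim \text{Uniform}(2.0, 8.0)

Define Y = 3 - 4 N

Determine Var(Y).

For Y = aN + b: Var(Y) = a² * Var(N)
Var(N) = (8 - 2)^2/12 = 3
Var(Y) = (-4)² * 3 = 16 * 3 = 48

48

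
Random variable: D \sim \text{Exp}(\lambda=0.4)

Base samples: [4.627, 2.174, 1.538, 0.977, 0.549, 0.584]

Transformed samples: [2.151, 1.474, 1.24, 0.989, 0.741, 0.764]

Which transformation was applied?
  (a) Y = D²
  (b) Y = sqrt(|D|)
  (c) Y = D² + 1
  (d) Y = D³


Checking option (b) Y = sqrt(|D|):
  D = 4.627 -> Y = 2.151 ✓
  D = 2.174 -> Y = 1.474 ✓
  D = 1.538 -> Y = 1.24 ✓
All samples match this transformation.

(b) sqrt(|D|)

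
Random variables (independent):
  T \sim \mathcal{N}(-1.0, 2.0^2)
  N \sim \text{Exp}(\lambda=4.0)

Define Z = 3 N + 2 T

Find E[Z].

E[Z] = 2*E[T] + 3*E[N]
E[T] = -1
E[N] = 0.25
E[Z] = 2*(-1) + 3*0.25 = -1.25

-1.25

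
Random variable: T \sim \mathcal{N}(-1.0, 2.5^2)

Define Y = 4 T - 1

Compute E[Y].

For Y = 4T - 1:
E[Y] = 4 * E[T] - 1
E[T] = -1.0 = -1
E[Y] = 4 * (-1) - 1 = -5

-5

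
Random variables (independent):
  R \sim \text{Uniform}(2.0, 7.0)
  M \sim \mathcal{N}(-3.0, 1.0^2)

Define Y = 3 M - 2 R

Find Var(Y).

For independent RVs: Var(aX + bY) = a²Var(X) + b²Var(Y)
Var(R) = 2.0833333
Var(M) = 1
Var(Y) = (-2)²*2.0833333 + 3²*1
= 4*2.0833333 + 9*1 = 17.333333

17.333333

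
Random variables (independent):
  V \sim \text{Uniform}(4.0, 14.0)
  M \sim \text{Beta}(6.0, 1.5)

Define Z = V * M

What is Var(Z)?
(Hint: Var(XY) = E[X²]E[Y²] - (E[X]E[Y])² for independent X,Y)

Var(XY) = E[X²]E[Y²] - (E[X]E[Y])²
E[V] = 9, Var(V) = 8.3333333
E[M] = 0.8, Var(M) = 0.018823529
E[V²] = 8.3333333 + 9² = 89.333333
E[M²] = 0.018823529 + 0.8² = 0.65882353
Var(Z) = 89.333333*0.65882353 - (9*0.8)²
= 58.854902 - 51.84 = 7.014902

7.014902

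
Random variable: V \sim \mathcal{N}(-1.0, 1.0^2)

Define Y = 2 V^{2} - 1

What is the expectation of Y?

E[Y] = 2*E[V²] - 1
E[V] = -1
E[V²] = Var(V) + (E[V])² = 1 + 1 = 2
E[Y] = 2*2 - 1 = 3

3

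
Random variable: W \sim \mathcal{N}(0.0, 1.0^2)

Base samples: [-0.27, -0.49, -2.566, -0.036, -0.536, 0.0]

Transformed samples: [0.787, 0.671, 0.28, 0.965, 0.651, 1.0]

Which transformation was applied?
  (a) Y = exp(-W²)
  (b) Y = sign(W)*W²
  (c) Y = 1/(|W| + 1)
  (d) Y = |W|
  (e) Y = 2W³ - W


Checking option (c) Y = 1/(|W| + 1):
  W = -0.27 -> Y = 0.787 ✓
  W = -0.49 -> Y = 0.671 ✓
  W = -2.566 -> Y = 0.28 ✓
All samples match this transformation.

(c) 1/(|W| + 1)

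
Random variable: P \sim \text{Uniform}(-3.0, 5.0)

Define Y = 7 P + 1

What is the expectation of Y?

For Y = 7P + 1:
E[Y] = 7 * E[P] + 1
E[P] = (-3 + 5)/2 = 1
E[Y] = 7 * 1 + 1 = 8

8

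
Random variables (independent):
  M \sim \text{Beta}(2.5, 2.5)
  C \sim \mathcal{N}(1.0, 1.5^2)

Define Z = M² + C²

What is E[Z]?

E[Z] = E[M²] + E[C²]
E[M²] = Var(M) + E[M]² = 0.041666667 + 0.25 = 0.29166667
E[C²] = Var(C) + E[C]² = 2.25 + 1 = 3.25
E[Z] = 0.29166667 + 3.25 = 3.5416667

3.5416667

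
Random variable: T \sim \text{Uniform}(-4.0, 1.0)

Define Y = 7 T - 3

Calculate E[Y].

For Y = 7T - 3:
E[Y] = 7 * E[T] - 3
E[T] = (-4 + 1)/2 = -1.5
E[Y] = 7 * (-1.5) - 3 = -13.5

-13.5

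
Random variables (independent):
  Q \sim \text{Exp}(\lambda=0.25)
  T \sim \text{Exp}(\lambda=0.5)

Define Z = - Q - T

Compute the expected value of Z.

E[Z] = -1*E[Q] - 1*E[T]
E[Q] = 4
E[T] = 2
E[Z] = -1*4 - 1*2 = -6

-6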